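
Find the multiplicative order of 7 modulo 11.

10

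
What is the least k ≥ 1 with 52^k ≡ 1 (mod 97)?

32

ord(52) | φ(97) = 97 − 1 = 96 = 2^5 · 3.
Divisors of 96: 1, 2, 3, 4, 6, 8, 12, 16, 24, 32, 48, 96.
Check 52^d mod 97 for each divisor in increasing order:
52^1 ≡ 52 (mod 97)
52^2 ≡ 85 (mod 97)
52^3 ≡ 55 (mod 97)
52^4 ≡ 47 (mod 97)
52^6 ≡ 18 (mod 97)
52^8 ≡ 75 (mod 97)
52^12 ≡ 33 (mod 97)
52^16 ≡ 96 (mod 97)
52^24 ≡ 22 (mod 97)
52^32 ≡ 1 (mod 97) ✓
The smallest such exponent is 32, so the order of 52 is 32.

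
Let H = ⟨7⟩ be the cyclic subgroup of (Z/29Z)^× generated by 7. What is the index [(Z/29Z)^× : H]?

4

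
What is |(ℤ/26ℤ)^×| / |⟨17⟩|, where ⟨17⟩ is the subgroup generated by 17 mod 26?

ord(17) | φ(26) = φ(2)·φ(13) = 1·12 = 12 = 2^2 · 3.
Divisors of 12: 1, 2, 3, 4, 6, 12.
Compute 17^d (mod 26) for the divisors d until we hit 1:
17^1 ≡ 17 (mod 26)
17^2 ≡ 3 (mod 26)
17^3 ≡ 25 (mod 26)
17^4 ≡ 9 (mod 26)
17^6 ≡ 1 (mod 26) ✓
Thus |⟨17⟩| = ord(17) = 6.
The index is φ(26) / ord(17) = 12 / 6 = 2.

2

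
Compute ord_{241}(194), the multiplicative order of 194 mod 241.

The order of 194 must divide φ(241) = 241 − 1 = 240 = 2^4 · 3 · 5.
Divisors of 240: 1, 2, 3, 4, 5, 6, 8, 10, 12, 15, 16, 20, 24, 30, 40, 48, 60, 80, 120, 240.
Evaluate successive powers at the divisors of 240:
194^1 ≡ 194 (mod 241)
194^2 ≡ 40 (mod 241)
194^3 ≡ 48 (mod 241)
194^4 ≡ 154 (mod 241)
194^5 ≡ 233 (mod 241)
194^6 ≡ 135 (mod 241)
194^8 ≡ 98 (mod 241)
194^10 ≡ 64 (mod 241)
194^12 ≡ 150 (mod 241)
194^15 ≡ 211 (mod 241)
194^16 ≡ 205 (mod 241)
194^20 ≡ 240 (mod 241)
194^24 ≡ 87 (mod 241)
194^30 ≡ 177 (mod 241)
194^40 ≡ 1 (mod 241) ✓
Therefore the multiplicative order of 194 modulo 241 is 40.

40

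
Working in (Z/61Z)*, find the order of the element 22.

15

By Lagrange's theorem, ord_61(22) divides φ(61) = 61 − 1 = 60 = 2^2 · 3 · 5.
Divisors of 60: 1, 2, 3, 4, 5, 6, 10, 12, 15, 20, 30, 60.
Compute 22^d (mod 61) for the divisors d until we hit 1:
22^1 ≡ 22 (mod 61)
22^2 ≡ 57 (mod 61)
22^3 ≡ 34 (mod 61)
22^4 ≡ 16 (mod 61)
22^5 ≡ 47 (mod 61)
22^6 ≡ 58 (mod 61)
22^10 ≡ 13 (mod 61)
22^12 ≡ 9 (mod 61)
22^15 ≡ 1 (mod 61) ✓
Therefore the multiplicative order of 22 modulo 61 is 15.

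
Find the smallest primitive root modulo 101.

φ(101) = 101 − 1 = 100 = 2^2 · 5^2.
Test candidates g = 2, 3, … against the prime factors q ∈ {2, 5} of φ(101): g is a generator iff g^(100/q) ≢ 1 for every such q.
g = 2: 2^50 ≡ 100; 2^20 ≡ 95 — none is 1, so 2 is a primitive root.
So 2 is the smallest generator of (Z/101Z)^×.

2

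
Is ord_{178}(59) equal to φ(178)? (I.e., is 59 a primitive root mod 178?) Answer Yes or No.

Yes

φ(178) = φ(2)·φ(89) = 1·88 = 88 = 2^3 · 11.
59 is a primitive root mod 178 iff 59^(φ(178)/q) ≢ 1 for every prime q | φ(178), i.e. q ∈ {2, 11}.
59^44 ≡ 177 (mod 178)  [q = 2: ≢ 1 ✓]
59^8 ≡ 121 (mod 178)  [q = 11: ≢ 1 ✓]
All checks pass, so 59 has order 88 and is a primitive root modulo 178.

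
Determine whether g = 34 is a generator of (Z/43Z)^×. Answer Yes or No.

φ(43) = 43 − 1 = 42 = 2 · 3 · 7.
Test 34^(42/q) mod 43 for each prime factor q of 42:
34^21 ≡ 42 (mod 43)  [q = 2: ≢ 1 ✓]
34^14 ≡ 6 (mod 43)  [q = 3: ≢ 1 ✓]
34^6 ≡ 4 (mod 43)  [q = 7: ≢ 1 ✓]
None equal 1, so ord_43(34) = 42: 34 is a primitive root.

Yes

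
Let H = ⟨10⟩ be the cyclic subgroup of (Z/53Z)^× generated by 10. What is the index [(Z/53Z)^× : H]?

4

The order of 10 must divide φ(53) = 53 − 1 = 52 = 2^2 · 13.
Divisors of 52: 1, 2, 4, 13, 26, 52.
Evaluate successive powers at the divisors of 52:
10^1 ≡ 10
10^2 ≡ 47
10^4 ≡ 36
10^13 ≡ 1
The order of 10 is 13, so the subgroup it generates has 13 elements.
Index = |(Z/53Z)^×| / |⟨10⟩| = 52 / 13 = 4.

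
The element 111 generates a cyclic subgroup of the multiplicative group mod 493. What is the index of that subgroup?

8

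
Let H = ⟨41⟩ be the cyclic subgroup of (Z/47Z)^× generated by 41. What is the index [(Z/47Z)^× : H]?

ord(41) | φ(47) = 47 − 1 = 46 = 2 · 23.
Divisors of 46: 1, 2, 23, 46.
Evaluate successive powers at the divisors of 46:
41^1 ≡ 41
41^2 ≡ 36
41^23 ≡ 46
41^46 ≡ 1
The order of 41 is 46, so the subgroup it generates has 46 elements.
Index = |(Z/47Z)^×| / |⟨41⟩| = 46 / 46 = 1.

1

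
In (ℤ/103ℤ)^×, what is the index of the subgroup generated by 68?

By Lagrange's theorem, ord_103(68) divides φ(103) = 103 − 1 = 102 = 2 · 3 · 17.
Divisors of 102: 1, 2, 3, 6, 17, 34, 51, 102.
Test each divisor d:
68^1 ≡ 68 (mod 103)
68^2 ≡ 92 (mod 103)
68^3 ≡ 76 (mod 103)
68^6 ≡ 8 (mod 103)
68^17 ≡ 56 (mod 103)
68^34 ≡ 46 (mod 103)
68^51 ≡ 1 (mod 103) ✓
The order of 68 is 51, so the subgroup it generates has 51 elements.
Index = |(Z/103Z)^×| / |⟨68⟩| = 102 / 51 = 2.

2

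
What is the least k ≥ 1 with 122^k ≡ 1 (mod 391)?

176

By Lagrange's theorem, ord_391(122) divides φ(391) = φ(17·23) = (17−1)·(23−1) = 16·22 = 352 = 2^5 · 11.
Divisors of 352: 1, 2, 4, 8, 11, 16, 22, 32, 44, 88, 176, 352.
Evaluate successive powers at the divisors of 352:
122^1 ≡ 122 (mod 391)
122^2 ≡ 26 (mod 391)
122^4 ≡ 285 (mod 391)
122^8 ≡ 288 (mod 391)
122^11 ≡ 160 (mod 391)
122^16 ≡ 52 (mod 391)
122^22 ≡ 185 (mod 391)
122^32 ≡ 358 (mod 391)
122^44 ≡ 208 (mod 391)
122^88 ≡ 254 (mod 391)
122^176 ≡ 1 (mod 391) ✓
The smallest such exponent is 176, so the order of 122 is 176.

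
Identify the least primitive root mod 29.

φ(29) = 29 − 1 = 28 = 2^2 · 7.
g is a primitive root iff g^(28/q) ≢ 1 (mod 29) for each prime q ∈ {2, 7}.
g = 2: 2^14 ≡ 28; 2^4 ≡ 16 — none is 1, so 2 is a primitive root.
The smallest primitive root modulo 29 is 2.

2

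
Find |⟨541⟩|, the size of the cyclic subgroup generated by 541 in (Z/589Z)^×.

45

ord(541) | φ(589) = φ(19·31) = (19−1)·(31−1) = 18·30 = 540 = 2^2 · 3^3 · 5.
Divisors of 540: 1, 2, 3, 4, 5, 6, 9, 10, 12, 15, 18, 20, 27, 30, 36, 45, 54, 60, 90, 108, 135, 180, 270, 540.
Test each divisor d:
541^1 ≡ 541 (mod 589)
541^2 ≡ 537 (mod 589)
541^3 ≡ 140 (mod 589)
541^4 ≡ 348 (mod 589)
541^5 ≡ 377 (mod 589)
541^6 ≡ 163 (mod 589)
541^9 ≡ 438 (mod 589)
541^10 ≡ 180 (mod 589)
541^12 ≡ 64 (mod 589)
541^15 ≡ 125 (mod 589)
541^18 ≡ 419 (mod 589)
541^20 ≡ 5 (mod 589)
541^27 ≡ 343 (mod 589)
541^30 ≡ 311 (mod 589)
541^36 ≡ 39 (mod 589)
541^45 ≡ 1 (mod 589) ✓
The smallest such exponent is 45, so the order of 541 is 45.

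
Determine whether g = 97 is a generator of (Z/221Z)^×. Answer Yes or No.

221 = 13 · 17 is a product of two distinct odd primes, so (Z/221Z)^× ≅ (Z/13Z)^× × (Z/17Z)^× is not cyclic.
No primitive root modulo 221 exists; in particular 97 is not one.

No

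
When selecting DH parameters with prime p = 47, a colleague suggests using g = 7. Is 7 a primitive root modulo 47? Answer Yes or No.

No

φ(47) = 47 − 1 = 46 = 2 · 23.
It suffices to check that the order of 7 is not a proper divisor of 46: compute 7^(46/q) for q ∈ {2, 23}.
7^23 ≡ 1 (mod 47)  [q = 2: ≡ 1 ✗]
7^2 ≡ 2 (mod 47)  [q = 23: ≢ 1 ✓]
Since 7^23 ≡ 1, the order of 7 divides 23 < 46, so 7 is not a primitive root.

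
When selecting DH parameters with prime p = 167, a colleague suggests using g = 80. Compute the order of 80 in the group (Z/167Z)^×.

The order of 80 must divide φ(167) = 167 − 1 = 166 = 2 · 83.
Divisors of 166: 1, 2, 83, 166.
Evaluate successive powers at the divisors of 166:
80^1 ≡ 80 (mod 167)
80^2 ≡ 54 (mod 167)
80^83 ≡ 166 (mod 167)
80^166 ≡ 1 (mod 167) ✓
The smallest such exponent is 166, so the order of 80 is 166.

166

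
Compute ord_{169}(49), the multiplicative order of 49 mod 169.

78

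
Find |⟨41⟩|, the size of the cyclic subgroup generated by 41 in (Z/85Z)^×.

Since 41 ∈ (Z/85Z)^×, its order divides φ(85) = φ(5·17) = (5−1)·(17−1) = 4·16 = 64 = 2^6.
Divisors of 64: 1, 2, 4, 8, 16, 32, 64.
Evaluate successive powers at the divisors of 64:
41^1 ≡ 41
41^2 ≡ 66
41^4 ≡ 21
41^8 ≡ 16
41^16 ≡ 1
So ord_85(41) = 16.

16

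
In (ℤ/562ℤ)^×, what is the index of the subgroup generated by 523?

10

ord(523) | φ(562) = φ(2)·φ(281) = 1·280 = 280 = 2^3 · 5 · 7.
Divisors of 280: 1, 2, 4, 5, 7, 8, 10, 14, 20, 28, 35, 40, 56, 70, 140, 280.
Check 523^d mod 562 for each divisor in increasing order:
523^1 ≡ 523 (mod 562)
523^2 ≡ 397 (mod 562)
523^4 ≡ 249 (mod 562)
523^5 ≡ 405 (mod 562)
523^7 ≡ 53 (mod 562)
523^8 ≡ 181 (mod 562)
523^10 ≡ 483 (mod 562)
523^14 ≡ 561 (mod 562)
523^20 ≡ 59 (mod 562)
523^28 ≡ 1 (mod 562) ✓
So ord_562(523) = 28, hence |⟨523⟩| = 28.
The index is φ(562) / ord(523) = 280 / 28 = 10.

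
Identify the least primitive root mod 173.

φ(173) = 173 − 1 = 172 = 2^2 · 43.
Test candidates g = 2, 3, … against the prime factors q ∈ {2, 43} of φ(173): g is a generator iff g^(172/q) ≢ 1 for every such q.
g = 2: 2^86 ≡ 172; 2^4 ≡ 16 — none is 1, so 2 is a primitive root.
Hence the least primitive root of 173 is 2.

2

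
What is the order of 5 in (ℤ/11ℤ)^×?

ord(5) | φ(11) = 11 − 1 = 10 = 2 · 5.
Divisors of 10: 1, 2, 5, 10.
Evaluate successive powers at the divisors of 10:
5^1 ≡ 5
5^2 ≡ 3
5^5 ≡ 1
The smallest such exponent is 5, so the order of 5 is 5.

5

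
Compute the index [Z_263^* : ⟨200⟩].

2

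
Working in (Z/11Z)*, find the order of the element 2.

10

ord(2) | φ(11) = 11 − 1 = 10 = 2 · 5.
Divisors of 10: 1, 2, 5, 10.
Check 2^d mod 11 for each divisor in increasing order:
2^1 ≡ 2
2^2 ≡ 4
2^5 ≡ 10
2^10 ≡ 1
The smallest such exponent is 10, so the order of 2 is 10.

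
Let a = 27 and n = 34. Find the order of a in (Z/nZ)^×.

16

By Lagrange's theorem, ord_34(27) divides φ(34) = φ(2)·φ(17) = 1·16 = 16 = 2^4.
Divisors of 16: 1, 2, 4, 8, 16.
Evaluate successive powers at the divisors of 16:
27^1 ≡ 27
27^2 ≡ 15
27^4 ≡ 21
27^8 ≡ 33
27^16 ≡ 1
The smallest such exponent is 16, so the order of 27 is 16.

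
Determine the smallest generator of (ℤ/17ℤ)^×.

3

φ(17) = 17 − 1 = 16 = 2^4.
g is a primitive root iff g^(16/q) ≢ 1 (mod 17) for each prime q ∈ {2}.
g = 2: 2^8 ≡ 1 — hits 1, so not a primitive root.
g = 3: 3^8 ≡ 16 — none is 1, so 3 is a primitive root.
Hence the least primitive root of 17 is 3.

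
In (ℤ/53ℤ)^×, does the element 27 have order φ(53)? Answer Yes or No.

φ(53) = 53 − 1 = 52 = 2^2 · 13.
An element g generates (Z/53Z)^× iff g^(52/q) ≢ 1 (mod 53) for each prime q ∈ {2, 13}.
27^26 ≡ 52 (mod 53)  [q = 2: ≢ 1 ✓]
27^4 ≡ 10 (mod 53)  [q = 13: ≢ 1 ✓]
None equal 1, so ord_53(27) = 52: 27 is a primitive root.

Yes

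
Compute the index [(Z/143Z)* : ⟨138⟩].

ord(138) | φ(143) = φ(11·13) = (11−1)·(13−1) = 10·12 = 120 = 2^3 · 3 · 5.
Divisors of 120: 1, 2, 3, 4, 5, 6, 8, 10, 12, 15, 20, 24, 30, 40, 60, 120.
Check 138^d mod 143 for each divisor in increasing order:
138^1 ≡ 138 (mod 143)
138^2 ≡ 25 (mod 143)
138^3 ≡ 18 (mod 143)
138^4 ≡ 53 (mod 143)
138^5 ≡ 21 (mod 143)
138^6 ≡ 38 (mod 143)
138^8 ≡ 92 (mod 143)
138^10 ≡ 12 (mod 143)
138^12 ≡ 14 (mod 143)
138^15 ≡ 109 (mod 143)
138^20 ≡ 1 (mod 143) ✓
So ord_143(138) = 20, hence |⟨138⟩| = 20.
[(Z/143Z)^× : ⟨138⟩] = 120/20 = 6.

6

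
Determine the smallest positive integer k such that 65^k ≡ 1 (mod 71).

70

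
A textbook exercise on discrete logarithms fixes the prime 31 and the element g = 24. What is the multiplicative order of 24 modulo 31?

30

The order of 24 must divide φ(31) = 31 − 1 = 30 = 2 · 3 · 5.
Divisors of 30: 1, 2, 3, 5, 6, 10, 15, 30.
Evaluate successive powers at the divisors of 30:
24^1 ≡ 24 (mod 31)
24^2 ≡ 18 (mod 31)
24^3 ≡ 29 (mod 31)
24^5 ≡ 26 (mod 31)
24^6 ≡ 4 (mod 31)
24^10 ≡ 25 (mod 31)
24^15 ≡ 30 (mod 31)
24^30 ≡ 1 (mod 31) ✓
The smallest such exponent is 30, so the order of 24 is 30.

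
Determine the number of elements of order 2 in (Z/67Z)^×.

1

φ(67) = 67 − 1 = 66 = 2 · 3 · 11.
Since (Z/67Z)^× is cyclic of order 66, the number of elements of order d is φ(d) when d | 66 and 0 otherwise.
2 | 66, and φ(2) = 2 − 1 = 1.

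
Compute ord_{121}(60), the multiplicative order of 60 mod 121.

55

The order of 60 must divide φ(121) = φ(11^2) = 11·(11−1) = 110 = 2 · 5 · 11.
Divisors of 110: 1, 2, 5, 10, 11, 22, 55, 110.
Check 60^d mod 121 for each divisor in increasing order:
60^1 ≡ 60 (mod 121)
60^2 ≡ 91 (mod 121)
60^5 ≡ 34 (mod 121)
60^10 ≡ 67 (mod 121)
60^11 ≡ 27 (mod 121)
60^22 ≡ 3 (mod 121)
60^55 ≡ 1 (mod 121) ✓
Hence ord(60) = 55.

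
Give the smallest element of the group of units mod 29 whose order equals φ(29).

2

φ(29) = 29 − 1 = 28 = 2^2 · 7.
g is a primitive root iff g^(28/q) ≢ 1 (mod 29) for each prime q ∈ {2, 7}.
g = 2: 2^14 ≡ 28; 2^4 ≡ 16 — none is 1, so 2 is a primitive root.
So 2 is the smallest generator of (Z/29Z)^×.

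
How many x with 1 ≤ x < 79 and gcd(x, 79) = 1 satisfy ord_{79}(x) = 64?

0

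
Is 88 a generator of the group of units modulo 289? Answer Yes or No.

Yes

φ(289) = φ(17^2) = 17·(17−1) = 272 = 2^4 · 17.
Test 88^(272/q) mod 289 for each prime factor q of 272:
88^136 ≡ 288 (mod 289)  [q = 2: ≢ 1 ✓]
88^16 ≡ 239 (mod 289)  [q = 17: ≢ 1 ✓]
Every test exponent gives a nontrivial residue, hence 88 generates the full group.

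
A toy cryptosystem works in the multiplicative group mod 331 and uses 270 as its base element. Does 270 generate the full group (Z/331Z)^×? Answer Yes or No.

No

φ(331) = 331 − 1 = 330 = 2 · 3 · 5 · 11.
Test 270^(330/q) mod 331 for each prime factor q of 330:
270^165 ≡ 1 (mod 331)  [q = 2: ≡ 1 ✗]
270^110 ≡ 1 (mod 331)  [q = 3: ≡ 1 ✗]
270^66 ≡ 1 (mod 331)  [q = 5: ≡ 1 ✗]
270^30 ≡ 74 (mod 331)  [q = 11: ≢ 1 ✓]
Since 270^165 ≡ 1, the order of 270 divides 165 < 330, so 270 is not a primitive root.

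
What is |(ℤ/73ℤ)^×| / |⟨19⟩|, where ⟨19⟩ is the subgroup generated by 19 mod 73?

The order of 19 must divide φ(73) = 73 − 1 = 72 = 2^3 · 3^2.
Divisors of 72: 1, 2, 3, 4, 6, 8, 9, 12, 18, 24, 36, 72.
Check 19^d mod 73 for each divisor in increasing order:
19^1 ≡ 19
19^2 ≡ 69
19^3 ≡ 70
19^4 ≡ 16
19^6 ≡ 9
19^8 ≡ 37
19^9 ≡ 46
19^12 ≡ 8
19^18 ≡ 72
19^24 ≡ 64
19^36 ≡ 1
So ord_73(19) = 36, hence |⟨19⟩| = 36.
Index = |(Z/73Z)^×| / |⟨19⟩| = 72 / 36 = 2.

2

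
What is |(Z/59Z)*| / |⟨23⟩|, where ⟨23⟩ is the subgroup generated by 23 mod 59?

Since 23 ∈ (Z/59Z)^×, its order divides φ(59) = 59 − 1 = 58 = 2 · 29.
Divisors of 58: 1, 2, 29, 58.
Test each divisor d:
23^1 ≡ 23 (mod 59)
23^2 ≡ 57 (mod 59)
23^29 ≡ 58 (mod 59)
23^58 ≡ 1 (mod 59) ✓
Thus |⟨23⟩| = ord(23) = 58.
Index = |(Z/59Z)^×| / |⟨23⟩| = 58 / 58 = 1.

1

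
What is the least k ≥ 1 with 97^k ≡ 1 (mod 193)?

96

ord(97) | φ(193) = 193 − 1 = 192 = 2^6 · 3.
Divisors of 192: 1, 2, 3, 4, 6, 8, 12, 16, 24, 32, 48, 64, 96, 192.
Check 97^d mod 193 for each divisor in increasing order:
97^1 ≡ 97 (mod 193)
97^2 ≡ 145 (mod 193)
97^3 ≡ 169 (mod 193)
97^4 ≡ 181 (mod 193)
97^6 ≡ 190 (mod 193)
97^8 ≡ 144 (mod 193)
97^12 ≡ 9 (mod 193)
97^16 ≡ 85 (mod 193)
97^24 ≡ 81 (mod 193)
97^32 ≡ 84 (mod 193)
97^48 ≡ 192 (mod 193)
97^64 ≡ 108 (mod 193)
97^96 ≡ 1 (mod 193) ✓
Therefore the multiplicative order of 97 modulo 193 is 96.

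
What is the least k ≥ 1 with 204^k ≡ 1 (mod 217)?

15

The order of 204 must divide φ(217) = φ(7·31) = (7−1)·(31−1) = 6·30 = 180 = 2^2 · 3^2 · 5.
Divisors of 180: 1, 2, 3, 4, 5, 6, 9, 10, 12, 15, 18, 20, 30, 36, 45, 60, 90, 180.
Compute 204^d (mod 217) for the divisors d until we hit 1:
204^1 ≡ 204 (mod 217)
204^2 ≡ 169 (mod 217)
204^3 ≡ 190 (mod 217)
204^4 ≡ 134 (mod 217)
204^5 ≡ 211 (mod 217)
204^6 ≡ 78 (mod 217)
204^9 ≡ 64 (mod 217)
204^10 ≡ 36 (mod 217)
204^12 ≡ 8 (mod 217)
204^15 ≡ 1 (mod 217) ✓
Therefore the multiplicative order of 204 modulo 217 is 15.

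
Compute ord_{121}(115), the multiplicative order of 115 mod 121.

55

Since 115 ∈ (Z/121Z)^×, its order divides φ(121) = φ(11^2) = 11·(11−1) = 110 = 2 · 5 · 11.
Divisors of 110: 1, 2, 5, 10, 11, 22, 55, 110.
Compute 115^d (mod 121) for the divisors d until we hit 1:
115^1 ≡ 115 (mod 121)
115^2 ≡ 36 (mod 121)
115^5 ≡ 89 (mod 121)
115^10 ≡ 56 (mod 121)
115^11 ≡ 27 (mod 121)
115^22 ≡ 3 (mod 121)
115^55 ≡ 1 (mod 121) ✓
Hence ord(115) = 55.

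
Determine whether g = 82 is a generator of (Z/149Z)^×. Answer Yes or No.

φ(149) = 149 − 1 = 148 = 2^2 · 37.
Test 82^(148/q) mod 149 for each prime factor q of 148:
82^74 ≡ 1 (mod 149)  [q = 2: ≡ 1 ✗]
82^4 ≡ 63 (mod 149)  [q = 37: ≢ 1 ✓]
82^74 ≡ 1 shows ord(82) | 74, strictly less than φ(149); not a primitive root.

No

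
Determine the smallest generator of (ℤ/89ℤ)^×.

3

φ(89) = 89 − 1 = 88 = 2^3 · 11.
Test candidates g = 2, 3, … against the prime factors q ∈ {2, 11} of φ(89): g is a generator iff g^(88/q) ≢ 1 for every such q.
g = 2: 2^44 ≡ 1 — hits 1, so not a primitive root.
g = 3: 3^44 ≡ 88; 3^8 ≡ 64 — none is 1, so 3 is a primitive root.
So 3 is the smallest generator of (Z/89Z)^×.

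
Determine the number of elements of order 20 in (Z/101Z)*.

8

φ(101) = 101 − 1 = 100 = 2^2 · 5^2.
(Z/101Z)^× is cyclic (|G| = 100); a cyclic group of order m has exactly φ(d) elements of each order d | m, and none otherwise.
20 = 2^2 · 5 divides 100, and φ(20) = 8.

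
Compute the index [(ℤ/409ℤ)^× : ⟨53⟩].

136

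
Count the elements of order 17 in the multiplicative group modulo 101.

φ(101) = 101 − 1 = 100 = 2^2 · 5^2.
Since (Z/101Z)^× is cyclic of order 100, the number of elements of order d is φ(d) when d | 100 and 0 otherwise.
17 does not divide 100, so no element of (Z/101Z)^× has order 17.

0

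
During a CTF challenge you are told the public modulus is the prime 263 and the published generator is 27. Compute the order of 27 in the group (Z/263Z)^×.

131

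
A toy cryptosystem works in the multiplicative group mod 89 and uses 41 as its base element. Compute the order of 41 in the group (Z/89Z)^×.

ord(41) | φ(89) = 89 − 1 = 88 = 2^3 · 11.
Divisors of 88: 1, 2, 4, 8, 11, 22, 44, 88.
Test each divisor d:
41^1 ≡ 41 (mod 89)
41^2 ≡ 79 (mod 89)
41^4 ≡ 11 (mod 89)
41^8 ≡ 32 (mod 89)
41^11 ≡ 52 (mod 89)
41^22 ≡ 34 (mod 89)
41^44 ≡ 88 (mod 89)
41^88 ≡ 1 (mod 89) ✓
Therefore the multiplicative order of 41 modulo 89 is 88.

88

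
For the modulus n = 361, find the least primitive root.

2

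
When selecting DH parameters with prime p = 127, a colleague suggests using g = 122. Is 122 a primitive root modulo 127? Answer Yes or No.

No

φ(127) = 127 − 1 = 126 = 2 · 3^2 · 7.
It suffices to check that the order of 122 is not a proper divisor of 126: compute 122^(126/q) for q ∈ {2, 3, 7}.
122^63 ≡ 1 (mod 127)  [q = 2: ≡ 1 ✗]
122^42 ≡ 1 (mod 127)  [q = 3: ≡ 1 ✗]
122^18 ≡ 64 (mod 127)  [q = 7: ≢ 1 ✓]
122^63 ≡ 1 shows ord(122) | 63, strictly less than φ(127); not a primitive root.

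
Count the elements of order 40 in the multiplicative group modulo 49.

φ(49) = φ(7^2) = 7·(7−1) = 42 = 2 · 3 · 7.
Since (Z/49Z)^× is cyclic of order 42, the number of elements of order d is φ(d) when d | 42 and 0 otherwise.
Here 42 is not a multiple of 40, so there are no elements of order 40.

0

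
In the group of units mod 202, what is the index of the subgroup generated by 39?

5

By Lagrange's theorem, ord_202(39) divides φ(202) = φ(2)·φ(101) = 1·100 = 100 = 2^2 · 5^2.
Divisors of 100: 1, 2, 4, 5, 10, 20, 25, 50, 100.
Check 39^d mod 202 for each divisor in increasing order:
39^1 ≡ 39
39^2 ≡ 107
39^4 ≡ 137
39^5 ≡ 91
39^10 ≡ 201
39^20 ≡ 1
The order of 39 is 20, so the subgroup it generates has 20 elements.
[(Z/202Z)^× : ⟨39⟩] = 100/20 = 5.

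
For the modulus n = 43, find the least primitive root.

3

φ(43) = 43 − 1 = 42 = 2 · 3 · 7.
g is a primitive root iff g^(42/q) ≢ 1 (mod 43) for each prime q ∈ {2, 3, 7}.
g = 2: 2^21 ≡ 42; 2^14 ≡ 1 — hits 1, so not a primitive root.
g = 3: 3^21 ≡ 42; 3^14 ≡ 36; 3^6 ≡ 41 — none is 1, so 3 is a primitive root.
So 3 is the smallest generator of (Z/43Z)^×.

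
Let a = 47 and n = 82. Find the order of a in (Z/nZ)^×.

40

The order of 47 must divide φ(82) = φ(2)·φ(41) = 1·40 = 40 = 2^3 · 5.
Divisors of 40: 1, 2, 4, 5, 8, 10, 20, 40.
Compute 47^d (mod 82) for the divisors d until we hit 1:
47^1 ≡ 47 (mod 82)
47^2 ≡ 77 (mod 82)
47^4 ≡ 25 (mod 82)
47^5 ≡ 27 (mod 82)
47^8 ≡ 51 (mod 82)
47^10 ≡ 73 (mod 82)
47^20 ≡ 81 (mod 82)
47^40 ≡ 1 (mod 82) ✓
Hence ord(47) = 40.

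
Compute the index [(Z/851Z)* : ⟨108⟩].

8

The order of 108 must divide φ(851) = φ(23·37) = (23−1)·(37−1) = 22·36 = 792 = 2^3 · 3^2 · 11.
Divisors of 792: 1, 2, 3, 4, 6, 8, 9, 11, 12, 18, 22, 24, 33, 36, 44, 66, 72, 88, 99, 132, 198, 264, 396, 792.
Check 108^d mod 851 for each divisor in increasing order:
108^1 ≡ 108 (mod 851)
108^2 ≡ 601 (mod 851)
108^3 ≡ 232 (mod 851)
108^4 ≡ 377 (mod 851)
108^6 ≡ 211 (mod 851)
108^8 ≡ 12 (mod 851)
108^9 ≡ 445 (mod 851)
108^11 ≡ 231 (mod 851)
108^12 ≡ 269 (mod 851)
108^18 ≡ 593 (mod 851)
108^22 ≡ 599 (mod 851)
108^24 ≡ 26 (mod 851)
108^33 ≡ 507 (mod 851)
108^36 ≡ 186 (mod 851)
108^44 ≡ 530 (mod 851)
108^66 ≡ 47 (mod 851)
108^72 ≡ 556 (mod 851)
108^88 ≡ 70 (mod 851)
108^99 ≡ 1 (mod 851) ✓
Thus |⟨108⟩| = ord(108) = 99.
[(Z/851Z)^× : ⟨108⟩] = 792/99 = 8.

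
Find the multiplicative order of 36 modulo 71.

35

The order of 36 must divide φ(71) = 71 − 1 = 70 = 2 · 5 · 7.
Divisors of 70: 1, 2, 5, 7, 10, 14, 35, 70.
Evaluate successive powers at the divisors of 70:
36^1 ≡ 36
36^2 ≡ 18
36^5 ≡ 20
36^7 ≡ 5
36^10 ≡ 45
36^14 ≡ 25
36^35 ≡ 1
Hence ord(36) = 35.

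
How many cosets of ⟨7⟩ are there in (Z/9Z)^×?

2

By Lagrange's theorem, ord_9(7) divides φ(9) = φ(3^2) = 3·(3−1) = 6 = 2 · 3.
Divisors of 6: 1, 2, 3, 6.
Evaluate successive powers at the divisors of 6:
7^1 ≡ 7 (mod 9)
7^2 ≡ 4 (mod 9)
7^3 ≡ 1 (mod 9) ✓
So ord_9(7) = 3, hence |⟨7⟩| = 3.
Index = |(Z/9Z)^×| / |⟨7⟩| = 6 / 3 = 2.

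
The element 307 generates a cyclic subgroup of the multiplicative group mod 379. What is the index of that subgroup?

ord(307) | φ(379) = 379 − 1 = 378 = 2 · 3^3 · 7.
Divisors of 378: 1, 2, 3, 6, 7, 9, 14, 18, 21, 27, 42, 54, 63, 126, 189, 378.
Evaluate successive powers at the divisors of 378:
307^1 ≡ 307 (mod 379)
307^2 ≡ 257 (mod 379)
307^3 ≡ 67 (mod 379)
307^6 ≡ 320 (mod 379)
307^7 ≡ 79 (mod 379)
307^9 ≡ 216 (mod 379)
307^14 ≡ 177 (mod 379)
307^18 ≡ 39 (mod 379)
307^21 ≡ 339 (mod 379)
307^27 ≡ 86 (mod 379)
307^42 ≡ 84 (mod 379)
307^54 ≡ 195 (mod 379)
307^63 ≡ 51 (mod 379)
307^126 ≡ 327 (mod 379)
307^189 ≡ 1 (mod 379) ✓
So ord_379(307) = 189, hence |⟨307⟩| = 189.
[(Z/379Z)^× : ⟨307⟩] = 378/189 = 2.

2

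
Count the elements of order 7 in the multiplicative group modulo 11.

0

φ(11) = 11 − 1 = 10 = 2 · 5.
In a cyclic group of order 10, there are φ(d) elements of order d for each divisor d of 10, and zero for non-divisors.
7 does not divide 10, so no element of (Z/11Z)^× has order 7.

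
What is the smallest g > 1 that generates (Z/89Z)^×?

3

φ(89) = 89 − 1 = 88 = 2^3 · 11.
g is a primitive root iff g^(88/q) ≢ 1 (mod 89) for each prime q ∈ {2, 11}.
g = 2: 2^44 ≡ 1 — hits 1, so not a primitive root.
g = 3: 3^44 ≡ 88; 3^8 ≡ 64 — none is 1, so 3 is a primitive root.
So 3 is the smallest generator of (Z/89Z)^×.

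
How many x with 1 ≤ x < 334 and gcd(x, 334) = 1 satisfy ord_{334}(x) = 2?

φ(334) = φ(2)·φ(167) = 1·166 = 166 = 2 · 83.
In a cyclic group of order 166, there are φ(d) elements of order d for each divisor d of 166, and zero for non-divisors.
2 | 166, and φ(2) = 2 − 1 = 1.

1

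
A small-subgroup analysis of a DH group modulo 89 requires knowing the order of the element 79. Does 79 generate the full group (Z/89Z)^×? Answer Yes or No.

φ(89) = 89 − 1 = 88 = 2^3 · 11.
An element g generates (Z/89Z)^× iff g^(88/q) ≢ 1 (mod 89) for each prime q ∈ {2, 11}.
79^44 ≡ 1 (mod 89)  [q = 2: ≡ 1 ✗]
79^8 ≡ 45 (mod 89)  [q = 11: ≢ 1 ✓]
The check at q = 2 fails, so 79 generates a proper subgroup.

No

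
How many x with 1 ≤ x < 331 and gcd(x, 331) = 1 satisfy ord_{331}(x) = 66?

φ(331) = 331 − 1 = 330 = 2 · 3 · 5 · 11.
In a cyclic group of order 330, there are φ(d) elements of order d for each divisor d of 330, and zero for non-divisors.
66 = 2 · 3 · 11 divides 330, and φ(66) = 20.

20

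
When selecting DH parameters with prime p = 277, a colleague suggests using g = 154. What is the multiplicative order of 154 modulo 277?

69

ord(154) | φ(277) = 277 − 1 = 276 = 2^2 · 3 · 23.
Divisors of 276: 1, 2, 3, 4, 6, 12, 23, 46, 69, 92, 138, 276.
Compute 154^d (mod 277) for the divisors d until we hit 1:
154^1 ≡ 154 (mod 277)
154^2 ≡ 171 (mod 277)
154^3 ≡ 19 (mod 277)
154^4 ≡ 156 (mod 277)
154^6 ≡ 84 (mod 277)
154^12 ≡ 131 (mod 277)
154^23 ≡ 160 (mod 277)
154^46 ≡ 116 (mod 277)
154^69 ≡ 1 (mod 277) ✓
So ord_277(154) = 69.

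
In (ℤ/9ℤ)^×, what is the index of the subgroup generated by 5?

1

The order of 5 must divide φ(9) = φ(3^2) = 3·(3−1) = 6 = 2 · 3.
Divisors of 6: 1, 2, 3, 6.
Test each divisor d:
5^1 ≡ 5 (mod 9)
5^2 ≡ 7 (mod 9)
5^3 ≡ 8 (mod 9)
5^6 ≡ 1 (mod 9) ✓
The order of 5 is 6, so the subgroup it generates has 6 elements.
The index is φ(9) / ord(5) = 6 / 6 = 1.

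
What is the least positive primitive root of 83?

2

φ(83) = 83 − 1 = 82 = 2 · 41.
Test candidates g = 2, 3, … against the prime factors q ∈ {2, 41} of φ(83): g is a generator iff g^(82/q) ≢ 1 for every such q.
g = 2: 2^41 ≡ 82; 2^2 ≡ 4 — none is 1, so 2 is a primitive root.
The smallest primitive root modulo 83 is 2.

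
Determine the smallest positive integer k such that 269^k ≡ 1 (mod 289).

Since 269 ∈ (Z/289Z)^×, its order divides φ(289) = φ(17^2) = 17·(17−1) = 272 = 2^4 · 17.
Divisors of 272: 1, 2, 4, 8, 16, 17, 34, 68, 136, 272.
Compute 269^d (mod 289) for the divisors d until we hit 1:
269^1 ≡ 269
269^2 ≡ 111
269^4 ≡ 183
269^8 ≡ 254
269^16 ≡ 69
269^17 ≡ 65
269^34 ≡ 179
269^68 ≡ 251
269^136 ≡ 288
269^272 ≡ 1
Hence ord(269) = 272.

272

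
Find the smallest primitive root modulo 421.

2

φ(421) = 421 − 1 = 420 = 2^2 · 3 · 5 · 7.
g is a primitive root iff g^(420/q) ≢ 1 (mod 421) for each prime q ∈ {2, 3, 5, 7}.
g = 2: 2^210 ≡ 420; 2^140 ≡ 400; 2^84 ≡ 279; 2^60 ≡ 370 — none is 1, so 2 is a primitive root.
Hence the least primitive root of 421 is 2.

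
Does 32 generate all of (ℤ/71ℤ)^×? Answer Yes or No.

φ(71) = 71 − 1 = 70 = 2 · 5 · 7.
Test 32^(70/q) mod 71 for each prime factor q of 70:
32^35 ≡ 1 (mod 71)  [q = 2: ≡ 1 ✗]
32^14 ≡ 1 (mod 71)  [q = 5: ≡ 1 ✗]
32^10 ≡ 37 (mod 71)  [q = 7: ≢ 1 ✓]
32^35 ≡ 1 shows ord(32) | 35, strictly less than φ(71); not a primitive root.

No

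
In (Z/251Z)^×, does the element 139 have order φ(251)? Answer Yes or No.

Yes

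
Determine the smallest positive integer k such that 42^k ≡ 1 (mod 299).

66

ord(42) | φ(299) = φ(13·23) = (13−1)·(23−1) = 12·22 = 264 = 2^3 · 3 · 11.
Divisors of 264: 1, 2, 3, 4, 6, 8, 11, 12, 22, 24, 33, 44, 66, 88, 132, 264.
Evaluate successive powers at the divisors of 264:
42^1 ≡ 42 (mod 299)
42^2 ≡ 269 (mod 299)
42^3 ≡ 235 (mod 299)
42^4 ≡ 3 (mod 299)
42^6 ≡ 209 (mod 299)
42^8 ≡ 9 (mod 299)
42^11 ≡ 22 (mod 299)
42^12 ≡ 27 (mod 299)
42^22 ≡ 185 (mod 299)
42^24 ≡ 131 (mod 299)
42^33 ≡ 183 (mod 299)
42^44 ≡ 139 (mod 299)
42^66 ≡ 1 (mod 299) ✓
Hence ord(42) = 66.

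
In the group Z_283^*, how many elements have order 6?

φ(283) = 283 − 1 = 282 = 2 · 3 · 47.
(Z/283Z)^× is cyclic (|G| = 282); a cyclic group of order m has exactly φ(d) elements of each order d | m, and none otherwise.
6 = 2 · 3 divides 282, and φ(6) = 2.

2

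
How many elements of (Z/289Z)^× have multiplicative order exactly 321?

0

φ(289) = φ(17^2) = 17·(17−1) = 272 = 2^4 · 17.
In a cyclic group of order 272, there are φ(d) elements of order d for each divisor d of 272, and zero for non-divisors.
Since 321 ∤ 272, the count is 0.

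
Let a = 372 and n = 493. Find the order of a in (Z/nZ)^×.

56

By Lagrange's theorem, ord_493(372) divides φ(493) = φ(17·29) = (17−1)·(29−1) = 16·28 = 448 = 2^6 · 7.
Divisors of 448: 1, 2, 4, 7, 8, 14, 16, 28, 32, 56, 64, 112, 224, 448.
Check 372^d mod 493 for each divisor in increasing order:
372^1 ≡ 372 (mod 493)
372^2 ≡ 344 (mod 493)
372^4 ≡ 16 (mod 493)
372^7 ≡ 59 (mod 493)
372^8 ≡ 256 (mod 493)
372^14 ≡ 30 (mod 493)
372^16 ≡ 460 (mod 493)
372^28 ≡ 407 (mod 493)
372^32 ≡ 103 (mod 493)
372^56 ≡ 1 (mod 493) ✓
The smallest such exponent is 56, so the order of 372 is 56.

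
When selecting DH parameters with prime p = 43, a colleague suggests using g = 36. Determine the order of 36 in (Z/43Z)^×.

Since 36 ∈ (Z/43Z)^×, its order divides φ(43) = 43 − 1 = 42 = 2 · 3 · 7.
Divisors of 42: 1, 2, 3, 6, 7, 14, 21, 42.
Test each divisor d:
36^1 ≡ 36 (mod 43)
36^2 ≡ 6 (mod 43)
36^3 ≡ 1 (mod 43) ✓
Hence ord(36) = 3.

3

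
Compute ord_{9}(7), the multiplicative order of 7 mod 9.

3

The order of 7 must divide φ(9) = φ(3^2) = 3·(3−1) = 6 = 2 · 3.
Divisors of 6: 1, 2, 3, 6.
Check 7^d mod 9 for each divisor in increasing order:
7^1 ≡ 7
7^2 ≡ 4
7^3 ≡ 1
The smallest such exponent is 3, so the order of 7 is 3.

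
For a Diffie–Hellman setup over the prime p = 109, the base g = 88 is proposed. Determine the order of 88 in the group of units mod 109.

Since 88 ∈ (Z/109Z)^×, its order divides φ(109) = 109 − 1 = 108 = 2^2 · 3^3.
Divisors of 108: 1, 2, 3, 4, 6, 9, 12, 18, 27, 36, 54, 108.
Evaluate successive powers at the divisors of 108:
88^1 ≡ 88
88^2 ≡ 5
88^3 ≡ 4
88^4 ≡ 25
88^6 ≡ 16
88^9 ≡ 64
88^12 ≡ 38
88^18 ≡ 63
88^27 ≡ 108
88^36 ≡ 45
88^54 ≡ 1
So ord_109(88) = 54.

54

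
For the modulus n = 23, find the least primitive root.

5

φ(23) = 23 − 1 = 22 = 2 · 11.
g is a primitive root iff g^(22/q) ≢ 1 (mod 23) for each prime q ∈ {2, 11}.
g = 2: 2^11 ≡ 1 — hits 1, so not a primitive root.
g = 3: 3^11 ≡ 1 — hits 1, so not a primitive root.
g = 4: 4^11 ≡ 1 — hits 1, so not a primitive root.
g = 5: 5^11 ≡ 22; 5^2 ≡ 2 — none is 1, so 5 is a primitive root.
Hence the least primitive root of 23 is 5.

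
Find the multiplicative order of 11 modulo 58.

28

The order of 11 must divide φ(58) = φ(2)·φ(29) = 1·28 = 28 = 2^2 · 7.
Divisors of 28: 1, 2, 4, 7, 14, 28.
Check 11^d mod 58 for each divisor in increasing order:
11^1 ≡ 11 (mod 58)
11^2 ≡ 5 (mod 58)
11^4 ≡ 25 (mod 58)
11^7 ≡ 41 (mod 58)
11^14 ≡ 57 (mod 58)
11^28 ≡ 1 (mod 58) ✓
Therefore the multiplicative order of 11 modulo 58 is 28.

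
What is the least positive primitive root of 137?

3

φ(137) = 137 − 1 = 136 = 2^3 · 17.
g is a primitive root iff g^(136/q) ≢ 1 (mod 137) for each prime q ∈ {2, 17}.
g = 2: 2^68 ≡ 1 — hits 1, so not a primitive root.
g = 3: 3^68 ≡ 136; 3^8 ≡ 122 — none is 1, so 3 is a primitive root.
Hence the least primitive root of 137 is 3.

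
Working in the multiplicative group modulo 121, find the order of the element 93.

By Lagrange's theorem, ord_121(93) divides φ(121) = φ(11^2) = 11·(11−1) = 110 = 2 · 5 · 11.
Divisors of 110: 1, 2, 5, 10, 11, 22, 55, 110.
Evaluate successive powers at the divisors of 110:
93^1 ≡ 93
93^2 ≡ 58
93^5 ≡ 67
93^10 ≡ 12
93^11 ≡ 27
93^22 ≡ 3
93^55 ≡ 1
Hence ord(93) = 55.

55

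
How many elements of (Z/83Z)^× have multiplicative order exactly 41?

40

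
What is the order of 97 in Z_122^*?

The order of 97 must divide φ(122) = φ(2)·φ(61) = 1·60 = 60 = 2^2 · 3 · 5.
Divisors of 60: 1, 2, 3, 4, 5, 6, 10, 12, 15, 20, 30, 60.
Compute 97^d (mod 122) for the divisors d until we hit 1:
97^1 ≡ 97 (mod 122)
97^2 ≡ 15 (mod 122)
97^3 ≡ 113 (mod 122)
97^4 ≡ 103 (mod 122)
97^5 ≡ 109 (mod 122)
97^6 ≡ 81 (mod 122)
97^10 ≡ 47 (mod 122)
97^12 ≡ 95 (mod 122)
97^15 ≡ 121 (mod 122)
97^20 ≡ 13 (mod 122)
97^30 ≡ 1 (mod 122) ✓
Hence ord(97) = 30.

30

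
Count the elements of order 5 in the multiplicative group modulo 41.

4

φ(41) = 41 − 1 = 40 = 2^3 · 5.
(Z/41Z)^× is cyclic (|G| = 40); a cyclic group of order m has exactly φ(d) elements of each order d | m, and none otherwise.
5 | 40, and φ(5) = 5 − 1 = 4.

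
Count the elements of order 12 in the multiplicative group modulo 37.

φ(37) = 37 − 1 = 36 = 2^2 · 3^2.
(Z/37Z)^× is cyclic (|G| = 36); a cyclic group of order m has exactly φ(d) elements of each order d | m, and none otherwise.
12 = 2^2 · 3 divides 36, and φ(12) = 4.

4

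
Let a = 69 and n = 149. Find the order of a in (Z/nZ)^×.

74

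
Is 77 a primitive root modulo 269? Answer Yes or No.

Yes

φ(269) = 269 − 1 = 268 = 2^2 · 67.
Test 77^(268/q) mod 269 for each prime factor q of 268:
77^134 ≡ 268 (mod 269)  [q = 2: ≢ 1 ✓]
77^4 ≡ 121 (mod 269)  [q = 67: ≢ 1 ✓]
All checks pass, so 77 has order 268 and is a primitive root modulo 269.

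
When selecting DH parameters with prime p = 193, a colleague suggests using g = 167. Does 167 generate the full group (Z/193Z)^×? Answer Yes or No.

φ(193) = 193 − 1 = 192 = 2^6 · 3.
It suffices to check that the order of 167 is not a proper divisor of 192: compute 167^(192/q) for q ∈ {2, 3}.
167^96 ≡ 192 (mod 193)  [q = 2: ≢ 1 ✓]
167^64 ≡ 84 (mod 193)  [q = 3: ≢ 1 ✓]
Every test exponent gives a nontrivial residue, hence 167 generates the full group.

Yes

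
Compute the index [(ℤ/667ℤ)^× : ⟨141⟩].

8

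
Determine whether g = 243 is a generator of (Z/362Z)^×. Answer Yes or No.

No

φ(362) = φ(2)·φ(181) = 1·180 = 180 = 2^2 · 3^2 · 5.
An element g generates (Z/362Z)^× iff g^(180/q) ≢ 1 (mod 362) for each prime q ∈ {2, 3, 5}.
243^90 ≡ 1 (mod 362)  [q = 2: ≡ 1 ✗]
243^60 ≡ 229 (mod 362)  [q = 3: ≢ 1 ✓]
243^36 ≡ 1 (mod 362)  [q = 5: ≡ 1 ✗]
243^90 ≡ 1 shows ord(243) | 90, strictly less than φ(362); not a primitive root.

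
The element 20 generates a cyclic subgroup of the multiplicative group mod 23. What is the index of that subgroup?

1

ord(20) | φ(23) = 23 − 1 = 22 = 2 · 11.
Divisors of 22: 1, 2, 11, 22.
Check 20^d mod 23 for each divisor in increasing order:
20^1 ≡ 20 (mod 23)
20^2 ≡ 9 (mod 23)
20^11 ≡ 22 (mod 23)
20^22 ≡ 1 (mod 23) ✓
Thus |⟨20⟩| = ord(20) = 22.
The index is φ(23) / ord(20) = 22 / 22 = 1.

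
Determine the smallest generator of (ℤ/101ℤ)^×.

2

φ(101) = 101 − 1 = 100 = 2^2 · 5^2.
Test candidates g = 2, 3, … against the prime factors q ∈ {2, 5} of φ(101): g is a generator iff g^(100/q) ≢ 1 for every such q.
g = 2: 2^50 ≡ 100; 2^20 ≡ 95 — none is 1, so 2 is a primitive root.
Hence the least primitive root of 101 is 2.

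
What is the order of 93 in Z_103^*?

17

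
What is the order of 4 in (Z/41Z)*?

10

Since 4 ∈ (Z/41Z)^×, its order divides φ(41) = 41 − 1 = 40 = 2^3 · 5.
Divisors of 40: 1, 2, 4, 5, 8, 10, 20, 40.
Check 4^d mod 41 for each divisor in increasing order:
4^1 ≡ 4
4^2 ≡ 16
4^4 ≡ 10
4^5 ≡ 40
4^8 ≡ 18
4^10 ≡ 1
The smallest such exponent is 10, so the order of 4 is 10.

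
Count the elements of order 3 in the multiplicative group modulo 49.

2

φ(49) = φ(7^2) = 7·(7−1) = 42 = 2 · 3 · 7.
In a cyclic group of order 42, there are φ(d) elements of order d for each divisor d of 42, and zero for non-divisors.
3 | 42, and φ(3) = 3 − 1 = 2.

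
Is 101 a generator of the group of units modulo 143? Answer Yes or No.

143 = 11 · 13 is a product of two distinct odd primes, so (Z/143Z)^× ≅ (Z/11Z)^× × (Z/13Z)^× is not cyclic.
No primitive root modulo 143 exists; in particular 101 is not one.

No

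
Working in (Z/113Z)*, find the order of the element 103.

Since 103 ∈ (Z/113Z)^×, its order divides φ(113) = 113 − 1 = 112 = 2^4 · 7.
Divisors of 112: 1, 2, 4, 7, 8, 14, 16, 28, 56, 112.
Test each divisor d:
103^1 ≡ 103 (mod 113)
103^2 ≡ 100 (mod 113)
103^4 ≡ 56 (mod 113)
103^7 ≡ 48 (mod 113)
103^8 ≡ 85 (mod 113)
103^14 ≡ 44 (mod 113)
103^16 ≡ 106 (mod 113)
103^28 ≡ 15 (mod 113)
103^56 ≡ 112 (mod 113)
103^112 ≡ 1 (mod 113) ✓
Hence ord(103) = 112.

112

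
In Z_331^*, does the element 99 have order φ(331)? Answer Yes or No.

Yes

φ(331) = 331 − 1 = 330 = 2 · 3 · 5 · 11.
It suffices to check that the order of 99 is not a proper divisor of 330: compute 99^(330/q) for q ∈ {2, 3, 5, 11}.
99^165 ≡ 330 (mod 331)  [q = 2: ≢ 1 ✓]
99^110 ≡ 299 (mod 331)  [q = 3: ≢ 1 ✓]
99^66 ≡ 150 (mod 331)  [q = 5: ≢ 1 ✓]
99^30 ≡ 167 (mod 331)  [q = 11: ≢ 1 ✓]
All checks pass, so 99 has order 330 and is a primitive root modulo 331.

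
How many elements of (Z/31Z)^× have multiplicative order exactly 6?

2

φ(31) = 31 − 1 = 30 = 2 · 3 · 5.
In a cyclic group of order 30, there are φ(d) elements of order d for each divisor d of 30, and zero for non-divisors.
6 = 2 · 3 divides 30, and φ(6) = 2.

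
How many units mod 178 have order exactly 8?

φ(178) = φ(2)·φ(89) = 1·88 = 88 = 2^3 · 11.
(Z/178Z)^× is cyclic (|G| = 88); a cyclic group of order m has exactly φ(d) elements of each order d | m, and none otherwise.
8 = 2^3 divides 88, and φ(8) = 4.

4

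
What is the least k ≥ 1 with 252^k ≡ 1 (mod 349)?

348

ord(252) | φ(349) = 349 − 1 = 348 = 2^2 · 3 · 29.
Divisors of 348: 1, 2, 3, 4, 6, 12, 29, 58, 87, 116, 174, 348.
Compute 252^d (mod 349) for the divisors d until we hit 1:
252^1 ≡ 252
252^2 ≡ 335
252^3 ≡ 311
252^4 ≡ 196
252^6 ≡ 48
252^12 ≡ 210
252^29 ≡ 24
252^58 ≡ 227
252^87 ≡ 213
252^116 ≡ 226
252^174 ≡ 348
252^348 ≡ 1
So ord_349(252) = 348.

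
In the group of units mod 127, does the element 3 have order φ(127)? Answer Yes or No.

Yes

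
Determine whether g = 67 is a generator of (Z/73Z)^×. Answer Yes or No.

No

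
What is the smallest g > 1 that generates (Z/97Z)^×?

φ(97) = 97 − 1 = 96 = 2^5 · 3.
g is a primitive root iff g^(96/q) ≢ 1 (mod 97) for each prime q ∈ {2, 3}.
g = 2: 2^48 ≡ 1 — hits 1, so not a primitive root.
g = 3: 3^48 ≡ 1 — hits 1, so not a primitive root.
g = 4: 4^48 ≡ 1 — hits 1, so not a primitive root.
g = 5: 5^48 ≡ 96; 5^32 ≡ 35 — none is 1, so 5 is a primitive root.
So 5 is the smallest generator of (Z/97Z)^×.

5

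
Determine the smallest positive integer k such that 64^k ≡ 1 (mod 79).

13

The order of 64 must divide φ(79) = 79 − 1 = 78 = 2 · 3 · 13.
Divisors of 78: 1, 2, 3, 6, 13, 26, 39, 78.
Check 64^d mod 79 for each divisor in increasing order:
64^1 ≡ 64
64^2 ≡ 67
64^3 ≡ 22
64^6 ≡ 10
64^13 ≡ 1
The smallest such exponent is 13, so the order of 64 is 13.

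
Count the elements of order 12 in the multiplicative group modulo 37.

φ(37) = 37 − 1 = 36 = 2^2 · 3^2.
In a cyclic group of order 36, there are φ(d) elements of order d for each divisor d of 36, and zero for non-divisors.
12 = 2^2 · 3 divides 36, and φ(12) = 4.

4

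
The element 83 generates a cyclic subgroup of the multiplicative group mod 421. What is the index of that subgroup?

ord(83) | φ(421) = 421 − 1 = 420 = 2^2 · 3 · 5 · 7.
Divisors of 420: 1, 2, 3, 4, 5, 6, 7, 10, 12, 14, 15, 20, 21, 28, 30, 35, 42, 60, 70, 84, 105, 140, 210, 420.
Evaluate successive powers at the divisors of 420:
83^1 ≡ 83 (mod 421)
83^2 ≡ 153 (mod 421)
83^3 ≡ 69 (mod 421)
83^4 ≡ 254 (mod 421)
83^5 ≡ 32 (mod 421)
83^6 ≡ 130 (mod 421)
83^7 ≡ 265 (mod 421)
83^10 ≡ 182 (mod 421)
83^12 ≡ 60 (mod 421)
83^14 ≡ 339 (mod 421)
83^15 ≡ 351 (mod 421)
83^20 ≡ 286 (mod 421)
83^21 ≡ 162 (mod 421)
83^28 ≡ 409 (mod 421)
83^30 ≡ 269 (mod 421)
83^35 ≡ 188 (mod 421)
83^42 ≡ 142 (mod 421)
83^60 ≡ 370 (mod 421)
83^70 ≡ 401 (mod 421)
83^84 ≡ 377 (mod 421)
83^105 ≡ 29 (mod 421)
83^140 ≡ 400 (mod 421)
83^210 ≡ 420 (mod 421)
83^420 ≡ 1 (mod 421) ✓
So ord_421(83) = 420, hence |⟨83⟩| = 420.
The index is φ(421) / ord(83) = 420 / 420 = 1.

1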